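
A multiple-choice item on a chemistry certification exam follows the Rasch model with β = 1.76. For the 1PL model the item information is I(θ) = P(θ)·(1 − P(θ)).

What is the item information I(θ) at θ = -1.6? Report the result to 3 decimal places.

P = 1/(1+e^{3.3600}) = 0.0336
P(1−P) = 0.0336 × 0.9664 = 0.0324
I = P(1−P) = 0.03244

0.032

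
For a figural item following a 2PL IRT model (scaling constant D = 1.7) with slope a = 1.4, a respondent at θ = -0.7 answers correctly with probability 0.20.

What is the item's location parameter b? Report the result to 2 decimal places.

-0.12

P(θ) = 1 / (1 + exp(−D·a(θ − b)))
logit(0.20) = ln(0.20/0.80) = -1.3863
b = θ − logit/(1.7·a) = -0.7 − (-1.3863)/2.3800 = -0.1175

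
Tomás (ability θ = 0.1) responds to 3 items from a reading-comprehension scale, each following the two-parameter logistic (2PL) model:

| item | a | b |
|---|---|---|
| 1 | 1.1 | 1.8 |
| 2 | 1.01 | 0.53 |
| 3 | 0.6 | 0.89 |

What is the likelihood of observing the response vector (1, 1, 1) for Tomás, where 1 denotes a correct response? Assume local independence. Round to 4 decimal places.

0.0201

P(θ) = 1 / (1 + exp(−a(θ − b)))
P_1 = 1/(1+e^{1.8700}) = 0.1335
P_2 = 1/(1+e^{0.4343}) = 0.3931
P_3 = 1/(1+e^{0.4740}) = 0.3837
L = P_1 × P_2 × P_3 = 0.1335 × 0.3931 × 0.3837 = 0.02014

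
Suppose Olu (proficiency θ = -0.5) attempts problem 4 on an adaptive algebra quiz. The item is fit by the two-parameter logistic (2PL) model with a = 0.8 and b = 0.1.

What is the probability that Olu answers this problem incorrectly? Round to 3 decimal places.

0.618

P(θ) = 1 / (1 + exp(−a(θ − b)))
Exponent: 0.8 × (-0.5 − 0.1) = -0.4800
1/(1 + e^{0.4800}) = 0.3823
P(incorrect) = 1 − 0.3823 = 0.6177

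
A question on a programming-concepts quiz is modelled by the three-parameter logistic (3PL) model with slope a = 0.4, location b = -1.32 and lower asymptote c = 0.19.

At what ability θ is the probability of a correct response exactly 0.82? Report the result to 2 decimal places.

P(θ) = c + (1 − c) · 1 / (1 + exp(−a(θ − b)))
Remove guessing floor: (0.82 − 0.19)/(1 − 0.19) = 0.7778
logit = ln(0.7778/0.2222) = 1.2528
θ = b + logit/(a) = -1.32 + 1.2528/0.4000 = 1.8119

1.81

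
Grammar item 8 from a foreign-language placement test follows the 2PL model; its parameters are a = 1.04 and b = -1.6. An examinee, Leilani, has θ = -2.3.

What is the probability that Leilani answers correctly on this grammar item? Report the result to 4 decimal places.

0.3256

P(θ) = 1 / (1 + exp(−a(θ − b)))
Exponent: 1.04 × (-2.3 − (-1.6)) = -0.7280
1/(1 + e^{0.7280}) = 0.3256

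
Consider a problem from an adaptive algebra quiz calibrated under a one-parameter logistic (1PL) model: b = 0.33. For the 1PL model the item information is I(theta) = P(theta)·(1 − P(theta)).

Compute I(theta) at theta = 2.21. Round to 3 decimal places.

0.115

P = 1/(1+e^{-1.8800}) = 0.8676
P(1−P) = 0.8676 × 0.1324 = 0.1149
I = P(1−P) = 0.11486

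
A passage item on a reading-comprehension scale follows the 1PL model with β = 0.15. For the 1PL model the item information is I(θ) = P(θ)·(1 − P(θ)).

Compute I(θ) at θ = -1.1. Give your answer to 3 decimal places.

0.173

P = 1/(1+e^{1.2500}) = 0.2227
P(1−P) = 0.2227 × 0.7773 = 0.1731
I = P(1−P) = 0.17310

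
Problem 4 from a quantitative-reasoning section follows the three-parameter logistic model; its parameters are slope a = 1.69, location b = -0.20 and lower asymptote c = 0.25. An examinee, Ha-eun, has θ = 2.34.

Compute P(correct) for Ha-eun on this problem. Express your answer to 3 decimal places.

0.990

P(θ) = c + (1 − c) · 1 / (1 + exp(−a(θ − b)))
Exponent: 1.69 × (2.34 − (-0.20)) = 4.2926
1/(1 + e^{-4.2926}) = 0.9865
P = 0.25 + 0.75 × 0.9865 = 0.9899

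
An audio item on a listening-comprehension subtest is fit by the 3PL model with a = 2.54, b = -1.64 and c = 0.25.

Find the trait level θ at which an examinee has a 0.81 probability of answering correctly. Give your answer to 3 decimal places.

P(θ) = c + (1 − c) · 1 / (1 + exp(−a(θ − b)))
Remove guessing floor: (0.81 − 0.25)/(1 − 0.25) = 0.7467
logit = ln(0.7467/0.2533) = 1.0809
θ = b + logit/(a) = -1.64 + 1.0809/2.5400 = -1.2144

-1.214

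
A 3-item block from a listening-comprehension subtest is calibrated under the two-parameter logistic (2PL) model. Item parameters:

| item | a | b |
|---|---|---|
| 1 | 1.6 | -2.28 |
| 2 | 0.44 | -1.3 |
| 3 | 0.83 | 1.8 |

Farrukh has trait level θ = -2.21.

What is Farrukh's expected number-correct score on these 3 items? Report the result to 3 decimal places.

P(θ) = 1 / (1 + exp(−a(θ − b)))
P_1 = 1/(1+e^{-0.1120}) = 0.5280
P_2 = 1/(1+e^{0.4004}) = 0.4012
P_3 = 1/(1+e^{3.3283}) = 0.0346
E[score] = 0.5280 + 0.4012 + 0.0346 = 0.9638

0.964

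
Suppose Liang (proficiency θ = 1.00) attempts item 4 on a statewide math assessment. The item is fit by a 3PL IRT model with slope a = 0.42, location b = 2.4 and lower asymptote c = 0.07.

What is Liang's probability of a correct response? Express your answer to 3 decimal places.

0.402

P(θ) = c + (1 − c) · 1 / (1 + exp(−a(θ − b)))
Exponent: 0.42 × (1.00 − 2.4) = -0.5880
1/(1 + e^{0.5880}) = 0.3571
P = 0.07 + 0.93 × 0.3571 = 0.4021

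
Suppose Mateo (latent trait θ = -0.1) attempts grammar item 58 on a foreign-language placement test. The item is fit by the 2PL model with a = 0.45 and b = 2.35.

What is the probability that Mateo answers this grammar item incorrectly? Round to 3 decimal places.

P(θ) = 1 / (1 + exp(−a(θ − b)))
Exponent: 0.45 × (-0.1 − 2.35) = -1.1025
1/(1 + e^{1.1025}) = 0.2493
P(incorrect) = 1 − 0.2493 = 0.7507

0.751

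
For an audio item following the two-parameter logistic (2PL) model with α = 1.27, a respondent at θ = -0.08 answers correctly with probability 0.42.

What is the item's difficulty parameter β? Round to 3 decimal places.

P(θ) = 1 / (1 + exp(−α(θ − β)))
logit(0.42) = ln(0.42/0.58) = -0.3228
β = θ − logit/(α) = -0.08 − (-0.3228)/1.2700 = 0.1742

0.174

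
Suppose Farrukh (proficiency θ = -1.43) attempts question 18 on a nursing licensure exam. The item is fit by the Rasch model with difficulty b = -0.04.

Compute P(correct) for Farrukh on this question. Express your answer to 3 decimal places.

P(θ) = 1 / (1 + exp(−(θ − b)))
Exponent: (-1.43 − (-0.04)) = -1.3900
1/(1 + e^{1.3900}) = 0.1994
P = 0.1994

0.199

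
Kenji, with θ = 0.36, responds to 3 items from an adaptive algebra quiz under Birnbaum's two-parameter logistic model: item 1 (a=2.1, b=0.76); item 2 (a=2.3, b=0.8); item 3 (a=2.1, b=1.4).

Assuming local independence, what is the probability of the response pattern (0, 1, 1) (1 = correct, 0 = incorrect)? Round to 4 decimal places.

P(θ) = 1 / (1 + exp(−a(θ − b)))
P_1 = 1/(1+e^{0.8400}) = 0.3015
P_2 = 1/(1+e^{1.0120}) = 0.2666
P_3 = 1/(1+e^{2.1840}) = 0.1012
L = (1−P_1) × P_2 × P_3 = 0.6985 × 0.2666 × 0.1012 = 0.01884

0.0188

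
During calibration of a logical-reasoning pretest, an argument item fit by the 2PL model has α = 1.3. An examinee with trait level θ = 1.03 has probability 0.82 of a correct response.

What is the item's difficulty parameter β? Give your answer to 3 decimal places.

-0.136

P(θ) = 1 / (1 + exp(−α(θ − β)))
logit(0.82) = ln(0.82/0.18) = 1.5163
β = θ − logit/(α) = 1.03 − 1.5163/1.3000 = -0.1364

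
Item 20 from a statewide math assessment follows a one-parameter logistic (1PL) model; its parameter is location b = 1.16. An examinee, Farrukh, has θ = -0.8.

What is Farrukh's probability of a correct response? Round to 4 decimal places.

0.1235

P(θ) = 1 / (1 + exp(−(θ − b)))
Exponent: (-0.8 − 1.16) = -1.9600
1/(1 + e^{1.9600}) = 0.1235
P = 0.1235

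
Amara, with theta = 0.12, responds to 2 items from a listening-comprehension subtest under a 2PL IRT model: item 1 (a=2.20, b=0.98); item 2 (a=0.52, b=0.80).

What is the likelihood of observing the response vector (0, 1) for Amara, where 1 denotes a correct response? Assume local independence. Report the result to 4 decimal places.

P(theta) = 1 / (1 + exp(−a(theta − b)))
P_1 = 1/(1+e^{1.8920}) = 0.1310
P_2 = 1/(1+e^{0.3536}) = 0.4125
L = (1−P_1) × P_2 = 0.8690 × 0.4125 = 0.35846

0.3585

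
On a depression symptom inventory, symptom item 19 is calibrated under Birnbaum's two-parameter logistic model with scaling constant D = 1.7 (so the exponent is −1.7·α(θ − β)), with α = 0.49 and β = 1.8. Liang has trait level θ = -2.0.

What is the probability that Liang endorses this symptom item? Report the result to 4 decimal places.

0.0405

P(θ) = 1 / (1 + exp(−D·α(θ − β)))
Exponent: 1.7 × 0.49 × (-2.0 − 1.8) = -3.1654
1/(1 + e^{3.1654}) = 0.0405
P = 0.0405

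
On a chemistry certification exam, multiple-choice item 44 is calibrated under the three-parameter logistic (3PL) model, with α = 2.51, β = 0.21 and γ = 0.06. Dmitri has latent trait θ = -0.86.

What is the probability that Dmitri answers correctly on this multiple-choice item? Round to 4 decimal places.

0.1200

P(θ) = γ + (1 − γ) · 1 / (1 + exp(−α(θ − β)))
Exponent: 2.51 × (-0.86 − 0.21) = -2.6857
1/(1 + e^{2.6857}) = 0.0638
P = 0.06 + 0.94 × 0.0638 = 0.1200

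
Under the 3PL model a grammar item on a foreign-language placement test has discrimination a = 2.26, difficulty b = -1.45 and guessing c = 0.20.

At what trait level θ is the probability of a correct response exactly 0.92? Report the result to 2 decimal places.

-0.48

P(θ) = c + (1 − c) · 1 / (1 + exp(−a(θ − b)))
Remove guessing floor: (0.92 − 0.20)/(1 − 0.20) = 0.9000
logit = ln(0.9000/0.1000) = 2.1972
θ = b + logit/(a) = -1.45 + 2.1972/2.2600 = -0.4778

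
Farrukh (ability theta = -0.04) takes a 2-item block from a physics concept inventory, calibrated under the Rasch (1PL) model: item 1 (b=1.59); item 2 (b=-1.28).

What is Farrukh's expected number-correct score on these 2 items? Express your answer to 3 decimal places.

P(theta) = 1 / (1 + exp(−(theta − b)))
P_1 = 1/(1+e^{1.6300}) = 0.1638
P_2 = 1/(1+e^{-1.2400}) = 0.7756
E[score] = 0.1638 + 0.7756 = 0.9394

0.939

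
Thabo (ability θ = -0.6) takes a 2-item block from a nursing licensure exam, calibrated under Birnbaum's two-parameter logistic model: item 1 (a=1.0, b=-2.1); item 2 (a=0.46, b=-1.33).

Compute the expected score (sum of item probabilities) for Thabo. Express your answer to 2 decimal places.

P(θ) = 1 / (1 + exp(−a(θ − b)))
P_1 = 1/(1+e^{-1.5000}) = 0.8176
P_2 = 1/(1+e^{-0.3358}) = 0.5832
E[score] = 0.8176 + 0.5832 = 1.4007

1.40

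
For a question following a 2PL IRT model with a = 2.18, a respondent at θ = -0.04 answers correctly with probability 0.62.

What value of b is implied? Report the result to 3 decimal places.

-0.265

P(θ) = 1 / (1 + exp(−a(θ − b)))
logit(0.62) = ln(0.62/0.38) = 0.4895
b = θ − logit/(a) = -0.04 − 0.4895/2.1800 = -0.2646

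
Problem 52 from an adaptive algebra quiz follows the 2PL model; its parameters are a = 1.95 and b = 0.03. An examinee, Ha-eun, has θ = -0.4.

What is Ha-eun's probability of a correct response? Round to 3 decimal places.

0.302

P(θ) = 1 / (1 + exp(−a(θ − b)))
Exponent: 1.95 × (-0.4 − 0.03) = -0.8385
1/(1 + e^{0.8385}) = 0.3019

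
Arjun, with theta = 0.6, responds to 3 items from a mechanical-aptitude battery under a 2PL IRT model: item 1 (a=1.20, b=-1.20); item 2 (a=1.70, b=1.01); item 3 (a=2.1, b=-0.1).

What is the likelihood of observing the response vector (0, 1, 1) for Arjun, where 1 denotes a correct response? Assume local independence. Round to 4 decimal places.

0.0280

P(theta) = 1 / (1 + exp(−a(theta − b)))
P_1 = 1/(1+e^{-2.1600}) = 0.8966
P_2 = 1/(1+e^{0.6970}) = 0.3325
P_3 = 1/(1+e^{-1.4700}) = 0.8131
L = (1−P_1) × P_2 × P_3 = 0.1034 × 0.3325 × 0.8131 = 0.02795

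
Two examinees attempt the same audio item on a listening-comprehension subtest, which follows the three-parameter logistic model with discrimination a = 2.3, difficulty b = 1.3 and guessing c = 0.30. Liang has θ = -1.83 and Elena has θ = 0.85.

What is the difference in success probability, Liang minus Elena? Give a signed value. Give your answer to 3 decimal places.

P(θ) = c + (1 − c) · 1 / (1 + exp(−a(θ − b)))
P(Liang) = 0.3005  [exponent -7.1990]
P(Elena) = 0.4835  [exponent -1.0350]
Difference = 0.3005 − 0.4835 = -0.1830

-0.183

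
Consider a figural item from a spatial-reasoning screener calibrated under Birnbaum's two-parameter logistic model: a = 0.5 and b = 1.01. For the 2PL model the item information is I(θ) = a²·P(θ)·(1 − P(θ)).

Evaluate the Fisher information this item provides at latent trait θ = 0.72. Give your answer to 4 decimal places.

P = 1/(1+e^{0.1450}) = 0.4638
P(1−P) = 0.4638 × 0.5362 = 0.2487
I = a² × P(1−P) = 0.5² × 0.2487 = 0.06217

0.0622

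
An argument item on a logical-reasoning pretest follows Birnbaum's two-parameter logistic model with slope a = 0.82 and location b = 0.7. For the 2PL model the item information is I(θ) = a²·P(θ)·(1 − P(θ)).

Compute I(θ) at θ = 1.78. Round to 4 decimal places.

P = 1/(1+e^{-0.8856}) = 0.7080
P(1−P) = 0.7080 × 0.2920 = 0.2067
I = a² × P(1−P) = 0.82² × 0.2067 = 0.13901

0.1390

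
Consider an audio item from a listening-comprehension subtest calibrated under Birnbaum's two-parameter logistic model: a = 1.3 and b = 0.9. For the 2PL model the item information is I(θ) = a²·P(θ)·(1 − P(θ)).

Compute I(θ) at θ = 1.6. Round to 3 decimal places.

P = 1/(1+e^{-0.9100}) = 0.7130
P(1−P) = 0.7130 × 0.2870 = 0.2046
I = a² × P(1−P) = 1.3² × 0.2046 = 0.34583

0.346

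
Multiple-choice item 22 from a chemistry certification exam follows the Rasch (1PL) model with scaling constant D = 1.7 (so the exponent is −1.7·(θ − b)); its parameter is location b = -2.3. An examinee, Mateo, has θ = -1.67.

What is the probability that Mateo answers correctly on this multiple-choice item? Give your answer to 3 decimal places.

P(θ) = 1 / (1 + exp(−D·(θ − b)))
Exponent: 1.7 × (-1.67 − (-2.3)) = 1.0710
1/(1 + e^{-1.0710}) = 0.7448
P = 0.7448

0.745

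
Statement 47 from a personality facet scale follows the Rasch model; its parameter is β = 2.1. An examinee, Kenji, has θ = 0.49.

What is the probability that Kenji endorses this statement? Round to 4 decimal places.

0.1666

P(θ) = 1 / (1 + exp(−(θ − β)))
Exponent: (0.49 − 2.1) = -1.6100
1/(1 + e^{1.6100}) = 0.1666
P = 0.1666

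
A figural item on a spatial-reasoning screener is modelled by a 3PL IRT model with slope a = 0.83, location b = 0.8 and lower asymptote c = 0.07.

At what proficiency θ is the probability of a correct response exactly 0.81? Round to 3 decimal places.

P(θ) = c + (1 − c) · 1 / (1 + exp(−a(θ − b)))
Remove guessing floor: (0.81 − 0.07)/(1 − 0.07) = 0.7957
logit = ln(0.7957/0.2043) = 1.3596
θ = b + logit/(a) = 0.8 + 1.3596/0.8300 = 2.4381

2.438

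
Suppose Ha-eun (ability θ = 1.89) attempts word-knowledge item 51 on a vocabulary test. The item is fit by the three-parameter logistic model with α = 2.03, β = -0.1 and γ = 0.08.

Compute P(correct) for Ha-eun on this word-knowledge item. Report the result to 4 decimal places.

P(θ) = γ + (1 − γ) · 1 / (1 + exp(−α(θ − β)))
Exponent: 2.03 × (1.89 − (-0.1)) = 4.0397
1/(1 + e^{-4.0397}) = 0.9827
P = 0.08 + 0.92 × 0.9827 = 0.9841

0.9841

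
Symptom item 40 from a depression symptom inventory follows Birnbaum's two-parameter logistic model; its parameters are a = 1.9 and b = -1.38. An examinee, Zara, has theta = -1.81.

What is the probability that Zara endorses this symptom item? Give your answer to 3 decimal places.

0.306

P(theta) = 1 / (1 + exp(−a(theta − b)))
Exponent: 1.9 × (-1.81 − (-1.38)) = -0.8170
1/(1 + e^{0.8170}) = 0.3064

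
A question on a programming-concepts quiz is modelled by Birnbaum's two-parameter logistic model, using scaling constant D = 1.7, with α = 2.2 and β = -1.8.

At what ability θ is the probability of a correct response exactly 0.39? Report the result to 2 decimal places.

-1.92

P(θ) = 1 / (1 + exp(−D·α(θ − β)))
logit = ln(0.3900/0.6100) = -0.4473
θ = β + logit/(1.7·α) = -1.8 + (-0.4473)/3.7400 = -1.9196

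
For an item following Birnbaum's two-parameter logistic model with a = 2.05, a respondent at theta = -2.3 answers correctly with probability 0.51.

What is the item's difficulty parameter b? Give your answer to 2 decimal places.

-2.32

P(theta) = 1 / (1 + exp(−a(theta − b)))
logit(0.51) = ln(0.51/0.49) = 0.0400
b = theta − logit/(a) = -2.3 − 0.0400/2.0500 = -2.3195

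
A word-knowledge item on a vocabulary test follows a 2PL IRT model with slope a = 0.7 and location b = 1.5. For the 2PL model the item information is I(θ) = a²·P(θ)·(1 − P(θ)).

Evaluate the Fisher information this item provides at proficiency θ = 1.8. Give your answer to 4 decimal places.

P = 1/(1+e^{-0.2100}) = 0.5523
P(1−P) = 0.5523 × 0.4477 = 0.2473
I = a² × P(1−P) = 0.7² × 0.2473 = 0.12116

0.1212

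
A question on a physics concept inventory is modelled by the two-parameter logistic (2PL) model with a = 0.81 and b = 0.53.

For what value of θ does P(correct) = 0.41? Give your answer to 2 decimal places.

P(θ) = 1 / (1 + exp(−a(θ − b)))
logit = ln(0.4100/0.5900) = -0.3640
θ = b + logit/(a) = 0.53 + (-0.3640)/0.8100 = 0.0807

0.08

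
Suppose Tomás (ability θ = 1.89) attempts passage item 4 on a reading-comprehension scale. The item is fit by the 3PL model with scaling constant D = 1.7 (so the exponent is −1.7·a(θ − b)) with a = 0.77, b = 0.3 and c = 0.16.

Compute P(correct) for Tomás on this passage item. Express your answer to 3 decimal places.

0.907

P(θ) = c + (1 − c) · 1 / (1 + exp(−D·a(θ − b)))
Exponent: 1.7 × 0.77 × (1.89 − 0.3) = 2.0813
1/(1 + e^{-2.0813}) = 0.8891
P = 0.16 + 0.84 × 0.8891 = 0.9068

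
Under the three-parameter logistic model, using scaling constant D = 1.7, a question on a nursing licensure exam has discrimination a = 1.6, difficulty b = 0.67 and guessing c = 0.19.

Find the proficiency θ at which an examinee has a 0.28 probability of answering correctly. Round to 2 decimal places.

-0.09

P(θ) = c + (1 − c) · 1 / (1 + exp(−D·a(θ − b)))
Remove guessing floor: (0.28 − 0.19)/(1 − 0.19) = 0.1111
logit = ln(0.1111/0.8889) = -2.0794
θ = b + logit/(1.7·a) = 0.67 + (-2.0794)/2.7200 = -0.0945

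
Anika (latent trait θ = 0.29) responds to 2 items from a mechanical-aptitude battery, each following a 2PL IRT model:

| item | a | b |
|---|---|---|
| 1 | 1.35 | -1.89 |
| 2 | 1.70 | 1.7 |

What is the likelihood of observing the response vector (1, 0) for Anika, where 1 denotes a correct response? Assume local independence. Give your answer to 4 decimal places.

0.8707

P(θ) = 1 / (1 + exp(−a(θ − b)))
P_1 = 1/(1+e^{-2.9430}) = 0.9499
P_2 = 1/(1+e^{2.3970}) = 0.0834
L = P_1 × (1−P_2) = 0.9499 × 0.9166 = 0.87071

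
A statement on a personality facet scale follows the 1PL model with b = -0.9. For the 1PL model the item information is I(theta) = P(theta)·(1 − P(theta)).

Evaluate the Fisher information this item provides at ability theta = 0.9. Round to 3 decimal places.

0.122

P = 1/(1+e^{-1.8000}) = 0.8581
P(1−P) = 0.8581 × 0.1419 = 0.1217
I = P(1−P) = 0.12173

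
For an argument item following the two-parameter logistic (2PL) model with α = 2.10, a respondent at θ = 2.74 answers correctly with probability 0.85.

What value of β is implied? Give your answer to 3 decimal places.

1.914

P(θ) = 1 / (1 + exp(−α(θ − β)))
logit(0.85) = ln(0.85/0.15) = 1.7346
β = θ − logit/(α) = 2.74 − 1.7346/2.1000 = 1.9140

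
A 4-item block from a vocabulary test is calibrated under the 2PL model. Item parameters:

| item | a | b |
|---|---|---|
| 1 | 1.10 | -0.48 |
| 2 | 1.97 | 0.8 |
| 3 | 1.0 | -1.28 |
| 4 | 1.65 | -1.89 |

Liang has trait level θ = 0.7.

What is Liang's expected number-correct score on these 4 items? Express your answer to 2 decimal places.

P(θ) = 1 / (1 + exp(−a(θ − b)))
P_1 = 1/(1+e^{-1.2980}) = 0.7855
P_2 = 1/(1+e^{0.1970}) = 0.4509
P_3 = 1/(1+e^{-1.9800}) = 0.8787
P_4 = 1/(1+e^{-4.2735}) = 0.9863
E[score] = 0.7855 + 0.4509 + 0.8787 + 0.9863 = 3.1013

3.10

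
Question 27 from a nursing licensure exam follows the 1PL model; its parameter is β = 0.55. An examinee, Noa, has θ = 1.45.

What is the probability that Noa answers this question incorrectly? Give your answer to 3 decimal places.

P(θ) = 1 / (1 + exp(−(θ − β)))
Exponent: (1.45 − 0.55) = 0.9000
1/(1 + e^{-0.9000}) = 0.7109
P = 0.7109
P(incorrect) = 1 − 0.7109 = 0.2891

0.289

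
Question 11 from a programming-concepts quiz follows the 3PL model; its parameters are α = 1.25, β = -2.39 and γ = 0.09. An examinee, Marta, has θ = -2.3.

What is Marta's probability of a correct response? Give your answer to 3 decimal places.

0.571

P(θ) = γ + (1 − γ) · 1 / (1 + exp(−α(θ − β)))
Exponent: 1.25 × (-2.3 − (-2.39)) = 0.1125
1/(1 + e^{-0.1125}) = 0.5281
P = 0.09 + 0.91 × 0.5281 = 0.5706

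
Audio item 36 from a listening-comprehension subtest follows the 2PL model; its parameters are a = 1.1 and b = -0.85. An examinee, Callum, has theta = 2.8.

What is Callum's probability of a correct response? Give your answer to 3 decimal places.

P(theta) = 1 / (1 + exp(−a(theta − b)))
Exponent: 1.1 × (2.8 − (-0.85)) = 4.0150
1/(1 + e^{-4.0150}) = 0.9823

0.982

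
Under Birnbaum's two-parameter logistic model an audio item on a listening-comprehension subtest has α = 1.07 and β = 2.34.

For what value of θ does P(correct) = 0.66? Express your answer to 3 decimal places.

2.960

P(θ) = 1 / (1 + exp(−α(θ − β)))
logit = ln(0.6600/0.3400) = 0.6633
θ = β + logit/(α) = 2.34 + 0.6633/1.0700 = 2.9599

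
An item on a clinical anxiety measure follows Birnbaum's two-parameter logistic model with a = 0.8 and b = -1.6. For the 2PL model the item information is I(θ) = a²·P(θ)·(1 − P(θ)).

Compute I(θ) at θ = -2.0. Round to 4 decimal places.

P = 1/(1+e^{0.3200}) = 0.4207
P(1−P) = 0.4207 × 0.5793 = 0.2437
I = a² × P(1−P) = 0.8² × 0.2437 = 0.15597

0.1560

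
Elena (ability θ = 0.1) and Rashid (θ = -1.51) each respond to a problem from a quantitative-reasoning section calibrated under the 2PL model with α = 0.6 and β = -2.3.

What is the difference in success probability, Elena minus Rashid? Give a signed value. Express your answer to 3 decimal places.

P(θ) = 1 / (1 + exp(−α(θ − β)))
P(Elena) = 0.8085  [exponent 1.4400]
P(Rashid) = 0.6163  [exponent 0.4740]
Difference = 0.8085 − 0.6163 = 0.1921

0.192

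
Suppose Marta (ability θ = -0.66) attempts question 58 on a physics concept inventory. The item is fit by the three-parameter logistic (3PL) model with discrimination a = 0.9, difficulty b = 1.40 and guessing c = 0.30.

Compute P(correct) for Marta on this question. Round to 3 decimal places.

P(θ) = c + (1 − c) · 1 / (1 + exp(−a(θ − b)))
Exponent: 0.9 × (-0.66 − 1.40) = -1.8540
1/(1 + e^{1.8540}) = 0.1354
P = 0.30 + 0.70 × 0.1354 = 0.3948

0.395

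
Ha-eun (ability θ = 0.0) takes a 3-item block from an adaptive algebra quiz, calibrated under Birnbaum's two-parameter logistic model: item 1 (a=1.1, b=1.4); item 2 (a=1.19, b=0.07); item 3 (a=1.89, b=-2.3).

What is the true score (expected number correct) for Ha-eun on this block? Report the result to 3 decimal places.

P(θ) = 1 / (1 + exp(−a(θ − b)))
P_1 = 1/(1+e^{1.5400}) = 0.1765
P_2 = 1/(1+e^{0.0833}) = 0.4792
P_3 = 1/(1+e^{-4.3470}) = 0.9872
E[score] = 0.1765 + 0.4792 + 0.9872 = 1.6429

1.643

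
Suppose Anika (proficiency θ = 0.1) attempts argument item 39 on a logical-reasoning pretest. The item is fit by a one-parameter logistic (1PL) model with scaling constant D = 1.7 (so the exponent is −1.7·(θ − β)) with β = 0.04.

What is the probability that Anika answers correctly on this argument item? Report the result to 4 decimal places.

P(θ) = 1 / (1 + exp(−D·(θ − β)))
Exponent: 1.7 × (0.1 − 0.04) = 0.1020
1/(1 + e^{-0.1020}) = 0.5255
P = 0.5255

0.5255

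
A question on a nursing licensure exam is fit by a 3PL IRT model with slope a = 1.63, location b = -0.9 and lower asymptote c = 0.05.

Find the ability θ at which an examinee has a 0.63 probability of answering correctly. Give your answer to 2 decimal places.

-0.62

P(θ) = c + (1 − c) · 1 / (1 + exp(−a(θ − b)))
Remove guessing floor: (0.63 − 0.05)/(1 − 0.05) = 0.6105
logit = ln(0.6105/0.3895) = 0.4495
θ = b + logit/(a) = -0.9 + 0.4495/1.6300 = -0.6242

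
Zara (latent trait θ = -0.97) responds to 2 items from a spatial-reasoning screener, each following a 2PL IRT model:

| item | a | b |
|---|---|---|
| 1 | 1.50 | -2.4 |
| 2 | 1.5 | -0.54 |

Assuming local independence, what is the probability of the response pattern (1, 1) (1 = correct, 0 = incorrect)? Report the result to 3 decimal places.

P(θ) = 1 / (1 + exp(−a(θ − b)))
P_1 = 1/(1+e^{-2.1450}) = 0.8952
P_2 = 1/(1+e^{0.6450}) = 0.3441
L = P_1 × P_2 = 0.8952 × 0.3441 = 0.30805

0.308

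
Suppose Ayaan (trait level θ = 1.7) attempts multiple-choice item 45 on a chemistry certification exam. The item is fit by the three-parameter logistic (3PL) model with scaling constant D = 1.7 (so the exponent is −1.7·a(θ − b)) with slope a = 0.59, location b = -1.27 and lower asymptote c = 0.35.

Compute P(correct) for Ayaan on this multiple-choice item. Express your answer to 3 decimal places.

0.969

P(θ) = c + (1 − c) · 1 / (1 + exp(−D·a(θ − b)))
Exponent: 1.7 × 0.59 × (1.7 − (-1.27)) = 2.9789
1/(1 + e^{-2.9789}) = 0.9516
P = 0.35 + 0.65 × 0.9516 = 0.9685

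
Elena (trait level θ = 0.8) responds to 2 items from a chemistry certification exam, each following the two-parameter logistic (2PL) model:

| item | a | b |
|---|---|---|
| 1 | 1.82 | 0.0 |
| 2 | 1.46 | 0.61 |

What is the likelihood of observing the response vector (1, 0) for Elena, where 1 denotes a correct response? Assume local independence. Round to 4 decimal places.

0.3496

P(θ) = 1 / (1 + exp(−a(θ − b)))
P_1 = 1/(1+e^{-1.4560}) = 0.8109
P_2 = 1/(1+e^{-0.2774}) = 0.5689
L = P_1 × (1−P_2) = 0.8109 × 0.4311 = 0.34958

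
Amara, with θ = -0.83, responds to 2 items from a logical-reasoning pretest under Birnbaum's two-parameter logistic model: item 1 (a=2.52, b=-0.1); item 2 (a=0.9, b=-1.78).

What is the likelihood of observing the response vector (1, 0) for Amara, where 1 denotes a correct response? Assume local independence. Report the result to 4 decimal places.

P(θ) = 1 / (1 + exp(−a(θ − b)))
P_1 = 1/(1+e^{1.8396}) = 0.1371
P_2 = 1/(1+e^{-0.8550}) = 0.7016
L = P_1 × (1−P_2) = 0.1371 × 0.2984 = 0.04091

0.0409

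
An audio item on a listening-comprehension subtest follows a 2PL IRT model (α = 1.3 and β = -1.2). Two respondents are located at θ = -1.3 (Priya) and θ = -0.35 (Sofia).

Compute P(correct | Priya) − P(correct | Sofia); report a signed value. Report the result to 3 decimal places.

P(θ) = 1 / (1 + exp(−α(θ − β)))
P(Priya) = 0.4675  [exponent -0.1300]
P(Sofia) = 0.7512  [exponent 1.1050]
Difference = 0.4675 − 0.7512 = -0.2837

-0.284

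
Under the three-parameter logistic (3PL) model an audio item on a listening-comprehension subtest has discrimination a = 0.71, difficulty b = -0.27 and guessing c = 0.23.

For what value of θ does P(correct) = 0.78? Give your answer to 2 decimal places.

P(θ) = c + (1 − c) · 1 / (1 + exp(−a(θ − b)))
Remove guessing floor: (0.78 − 0.23)/(1 − 0.23) = 0.7143
logit = ln(0.7143/0.2857) = 0.9163
θ = b + logit/(a) = -0.27 + 0.9163/0.7100 = 1.0206

1.02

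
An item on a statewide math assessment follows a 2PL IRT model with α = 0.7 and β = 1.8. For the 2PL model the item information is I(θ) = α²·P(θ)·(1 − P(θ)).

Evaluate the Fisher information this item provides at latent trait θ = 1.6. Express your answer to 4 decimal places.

0.1219

P = 1/(1+e^{0.1400}) = 0.4651
P(1−P) = 0.4651 × 0.5349 = 0.2488
I = α² × P(1−P) = 0.7² × 0.2488 = 0.12190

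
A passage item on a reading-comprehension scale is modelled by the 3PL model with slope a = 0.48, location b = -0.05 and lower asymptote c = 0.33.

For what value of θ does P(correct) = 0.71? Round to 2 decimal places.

0.51

P(θ) = c + (1 − c) · 1 / (1 + exp(−a(θ − b)))
Remove guessing floor: (0.71 − 0.33)/(1 − 0.33) = 0.5672
logit = ln(0.5672/0.4328) = 0.2703
θ = b + logit/(a) = -0.05 + 0.2703/0.4800 = 0.5131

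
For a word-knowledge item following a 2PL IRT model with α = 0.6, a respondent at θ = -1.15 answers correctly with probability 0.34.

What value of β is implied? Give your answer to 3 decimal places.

-0.045

P(θ) = 1 / (1 + exp(−α(θ − β)))
logit(0.34) = ln(0.34/0.66) = -0.6633
β = θ − logit/(α) = -1.15 − (-0.6633)/0.6000 = -0.0445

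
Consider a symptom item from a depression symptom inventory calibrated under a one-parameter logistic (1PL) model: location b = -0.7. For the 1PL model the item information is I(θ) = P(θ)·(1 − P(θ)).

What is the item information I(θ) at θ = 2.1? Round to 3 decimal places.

0.054

P = 1/(1+e^{-2.8000}) = 0.9427
P(1−P) = 0.9427 × 0.0573 = 0.0540
I = P(1−P) = 0.05404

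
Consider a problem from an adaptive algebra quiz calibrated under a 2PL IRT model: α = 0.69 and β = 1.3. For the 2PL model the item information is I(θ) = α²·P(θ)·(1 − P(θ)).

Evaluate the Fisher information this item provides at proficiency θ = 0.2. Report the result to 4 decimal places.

0.1034

P = 1/(1+e^{0.7590}) = 0.3189
P(1−P) = 0.3189 × 0.6811 = 0.2172
I = α² × P(1−P) = 0.69² × 0.2172 = 0.10340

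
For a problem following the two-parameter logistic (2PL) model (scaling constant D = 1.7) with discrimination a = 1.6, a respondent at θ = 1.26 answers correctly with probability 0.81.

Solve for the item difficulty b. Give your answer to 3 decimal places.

P(θ) = 1 / (1 + exp(−D·a(θ − b)))
logit(0.81) = ln(0.81/0.19) = 1.4500
b = θ − logit/(1.7·a) = 1.26 − 1.4500/2.7200 = 0.7269

0.727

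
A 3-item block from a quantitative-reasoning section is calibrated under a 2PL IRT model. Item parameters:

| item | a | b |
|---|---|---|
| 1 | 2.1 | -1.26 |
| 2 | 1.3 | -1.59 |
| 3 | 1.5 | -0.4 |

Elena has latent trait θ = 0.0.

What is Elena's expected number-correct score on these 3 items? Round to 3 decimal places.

2.467

P(θ) = 1 / (1 + exp(−a(θ − b)))
P_1 = 1/(1+e^{-2.6460}) = 0.9338
P_2 = 1/(1+e^{-2.0670}) = 0.8877
P_3 = 1/(1+e^{-0.6000}) = 0.6457
E[score] = 0.9338 + 0.8877 + 0.6457 = 2.4671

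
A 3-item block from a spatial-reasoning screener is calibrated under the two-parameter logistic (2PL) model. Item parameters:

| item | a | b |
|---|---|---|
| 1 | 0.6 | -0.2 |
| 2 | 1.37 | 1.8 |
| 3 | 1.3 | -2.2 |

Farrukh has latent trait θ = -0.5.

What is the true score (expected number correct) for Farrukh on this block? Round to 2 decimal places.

P(θ) = 1 / (1 + exp(−a(θ − b)))
P_1 = 1/(1+e^{0.1800}) = 0.4551
P_2 = 1/(1+e^{3.1510}) = 0.0411
P_3 = 1/(1+e^{-2.2100}) = 0.9011
E[score] = 0.4551 + 0.0411 + 0.9011 = 1.3973

1.40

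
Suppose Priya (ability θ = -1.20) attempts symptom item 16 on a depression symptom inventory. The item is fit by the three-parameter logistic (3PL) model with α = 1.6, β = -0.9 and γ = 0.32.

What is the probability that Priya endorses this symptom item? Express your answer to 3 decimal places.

0.580

P(θ) = γ + (1 − γ) · 1 / (1 + exp(−α(θ − β)))
Exponent: 1.6 × (-1.20 − (-0.9)) = -0.4800
1/(1 + e^{0.4800}) = 0.3823
P = 0.32 + 0.68 × 0.3823 = 0.5799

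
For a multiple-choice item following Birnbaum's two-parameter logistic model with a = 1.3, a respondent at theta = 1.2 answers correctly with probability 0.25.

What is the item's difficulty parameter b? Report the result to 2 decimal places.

P(theta) = 1 / (1 + exp(−a(theta − b)))
logit(0.25) = ln(0.25/0.75) = -1.0986
b = theta − logit/(a) = 1.2 − (-1.0986)/1.3000 = 2.0451

2.05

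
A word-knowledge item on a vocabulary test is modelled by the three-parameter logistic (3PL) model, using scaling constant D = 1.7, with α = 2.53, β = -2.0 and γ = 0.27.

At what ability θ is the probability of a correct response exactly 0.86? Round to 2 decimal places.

P(θ) = γ + (1 − γ) · 1 / (1 + exp(−D·α(θ − β)))
Remove guessing floor: (0.86 − 0.27)/(1 − 0.27) = 0.8082
logit = ln(0.8082/0.1918) = 1.4385
θ = β + logit/(1.7·α) = -2.0 + 1.4385/4.3010 = -1.6655

-1.67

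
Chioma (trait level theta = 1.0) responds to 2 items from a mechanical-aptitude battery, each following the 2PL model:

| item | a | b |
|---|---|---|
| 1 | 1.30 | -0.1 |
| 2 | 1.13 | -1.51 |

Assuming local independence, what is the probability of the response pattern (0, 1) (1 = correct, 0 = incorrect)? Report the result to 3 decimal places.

0.182

P(theta) = 1 / (1 + exp(−a(theta − b)))
P_1 = 1/(1+e^{-1.4300}) = 0.8069
P_2 = 1/(1+e^{-2.8363}) = 0.9446
L = (1−P_1) × P_2 = 0.1931 × 0.9446 = 0.18240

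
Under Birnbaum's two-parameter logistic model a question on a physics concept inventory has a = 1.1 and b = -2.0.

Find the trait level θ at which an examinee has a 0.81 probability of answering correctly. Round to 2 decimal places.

P(θ) = 1 / (1 + exp(−a(θ − b)))
logit = ln(0.8100/0.1900) = 1.4500
θ = b + logit/(a) = -2.0 + 1.4500/1.1000 = -0.6818

-0.68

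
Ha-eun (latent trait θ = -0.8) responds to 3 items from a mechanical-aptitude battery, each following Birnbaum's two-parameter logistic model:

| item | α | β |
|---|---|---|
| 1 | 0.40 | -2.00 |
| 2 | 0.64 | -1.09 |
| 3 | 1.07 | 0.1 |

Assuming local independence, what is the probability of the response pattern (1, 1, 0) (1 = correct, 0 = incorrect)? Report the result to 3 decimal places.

P(θ) = 1 / (1 + exp(−α(θ − β)))
P_1 = 1/(1+e^{-0.4800}) = 0.6177
P_2 = 1/(1+e^{-0.1856}) = 0.5463
P_3 = 1/(1+e^{0.9630}) = 0.2763
L = P_1 × P_2 × (1−P_3) = 0.6177 × 0.5463 × 0.7237 = 0.24422

0.244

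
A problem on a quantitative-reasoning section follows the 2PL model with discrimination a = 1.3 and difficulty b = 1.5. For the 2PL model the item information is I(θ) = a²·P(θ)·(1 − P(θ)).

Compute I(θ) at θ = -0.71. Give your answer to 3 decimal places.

P = 1/(1+e^{2.8730}) = 0.0535
P(1−P) = 0.0535 × 0.9465 = 0.0506
I = a² × P(1−P) = 1.3² × 0.0506 = 0.08558

0.086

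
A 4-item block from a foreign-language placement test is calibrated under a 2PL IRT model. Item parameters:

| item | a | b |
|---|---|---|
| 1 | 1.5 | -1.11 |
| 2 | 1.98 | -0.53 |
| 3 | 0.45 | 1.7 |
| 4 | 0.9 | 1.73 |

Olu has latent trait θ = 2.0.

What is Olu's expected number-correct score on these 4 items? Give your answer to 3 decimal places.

3.078

P(θ) = 1 / (1 + exp(−a(θ − b)))
P_1 = 1/(1+e^{-4.6650}) = 0.9907
P_2 = 1/(1+e^{-5.0094}) = 0.9934
P_3 = 1/(1+e^{-0.1350}) = 0.5337
P_4 = 1/(1+e^{-0.2430}) = 0.5605
E[score] = 0.9907 + 0.9934 + 0.5337 + 0.5605 = 3.0782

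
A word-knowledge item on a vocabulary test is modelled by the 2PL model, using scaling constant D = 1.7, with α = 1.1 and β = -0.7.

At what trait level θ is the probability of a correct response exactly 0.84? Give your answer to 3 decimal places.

0.187

P(θ) = 1 / (1 + exp(−D·α(θ − β)))
logit = ln(0.8400/0.1600) = 1.6582
θ = β + logit/(1.7·α) = -0.7 + 1.6582/1.8700 = 0.1868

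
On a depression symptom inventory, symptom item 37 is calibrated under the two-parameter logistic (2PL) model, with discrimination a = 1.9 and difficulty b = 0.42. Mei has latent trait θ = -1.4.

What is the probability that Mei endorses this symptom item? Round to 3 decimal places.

P(θ) = 1 / (1 + exp(−a(θ − b)))
Exponent: 1.9 × (-1.4 − 0.42) = -3.4580
1/(1 + e^{3.4580}) = 0.0305

0.031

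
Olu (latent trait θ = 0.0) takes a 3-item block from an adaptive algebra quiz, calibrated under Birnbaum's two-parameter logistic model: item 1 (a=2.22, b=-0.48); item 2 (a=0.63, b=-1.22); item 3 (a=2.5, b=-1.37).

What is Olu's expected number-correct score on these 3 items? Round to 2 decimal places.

2.40

P(θ) = 1 / (1 + exp(−a(θ − b)))
P_1 = 1/(1+e^{-1.0656}) = 0.7438
P_2 = 1/(1+e^{-0.7686}) = 0.6832
P_3 = 1/(1+e^{-3.4250}) = 0.9685
E[score] = 0.7438 + 0.6832 + 0.9685 = 2.3955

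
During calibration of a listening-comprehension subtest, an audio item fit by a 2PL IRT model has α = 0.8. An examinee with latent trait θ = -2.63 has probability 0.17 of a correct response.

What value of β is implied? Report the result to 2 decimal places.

P(θ) = 1 / (1 + exp(−α(θ − β)))
logit(0.17) = ln(0.17/0.83) = -1.5856
β = θ − logit/(α) = -2.63 − (-1.5856)/0.8000 = -0.6480

-0.65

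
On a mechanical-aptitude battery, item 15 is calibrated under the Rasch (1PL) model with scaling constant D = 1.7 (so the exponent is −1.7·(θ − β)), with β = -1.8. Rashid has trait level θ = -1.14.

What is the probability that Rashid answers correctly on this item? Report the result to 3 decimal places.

0.754

P(θ) = 1 / (1 + exp(−D·(θ − β)))
Exponent: 1.7 × (-1.14 − (-1.8)) = 1.1220
1/(1 + e^{-1.1220}) = 0.7544
P = 0.7544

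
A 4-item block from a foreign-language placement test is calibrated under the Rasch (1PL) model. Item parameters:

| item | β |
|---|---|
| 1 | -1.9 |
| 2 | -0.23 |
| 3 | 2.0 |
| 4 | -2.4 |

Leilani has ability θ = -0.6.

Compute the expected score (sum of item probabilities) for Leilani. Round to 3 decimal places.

2.122

P(θ) = 1 / (1 + exp(−(θ − β)))
P_1 = 1/(1+e^{-1.3000}) = 0.7858
P_2 = 1/(1+e^{0.3700}) = 0.4085
P_3 = 1/(1+e^{2.6000}) = 0.0691
P_4 = 1/(1+e^{-1.8000}) = 0.8581
E[score] = 0.7858 + 0.4085 + 0.0691 + 0.8581 = 2.1217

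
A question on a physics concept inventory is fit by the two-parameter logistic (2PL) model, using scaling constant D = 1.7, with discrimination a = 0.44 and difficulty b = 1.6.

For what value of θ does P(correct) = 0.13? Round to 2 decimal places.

-0.94

P(θ) = 1 / (1 + exp(−D·a(θ − b)))
logit = ln(0.1300/0.8700) = -1.9010
θ = b + logit/(1.7·a) = 1.6 + (-1.9010)/0.7480 = -0.9414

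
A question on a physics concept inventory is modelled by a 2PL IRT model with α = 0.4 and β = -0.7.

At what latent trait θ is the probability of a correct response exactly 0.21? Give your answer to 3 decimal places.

P(θ) = 1 / (1 + exp(−α(θ − β)))
logit = ln(0.2100/0.7900) = -1.3249
θ = β + logit/(α) = -0.7 + (-1.3249)/0.4000 = -4.0123

-4.012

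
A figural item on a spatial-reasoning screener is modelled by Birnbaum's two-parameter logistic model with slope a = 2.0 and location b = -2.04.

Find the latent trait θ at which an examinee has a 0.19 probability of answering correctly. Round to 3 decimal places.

-2.765

P(θ) = 1 / (1 + exp(−a(θ − b)))
logit = ln(0.1900/0.8100) = -1.4500
θ = b + logit/(a) = -2.04 + (-1.4500)/2.0000 = -2.7650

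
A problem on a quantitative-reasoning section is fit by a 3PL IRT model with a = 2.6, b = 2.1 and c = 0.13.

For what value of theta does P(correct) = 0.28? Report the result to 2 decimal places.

1.50

P(theta) = c + (1 − c) · 1 / (1 + exp(−a(theta − b)))
Remove guessing floor: (0.28 − 0.13)/(1 − 0.13) = 0.1724
logit = ln(0.1724/0.8276) = -1.5686
theta = b + logit/(a) = 2.1 + (-1.5686)/2.6000 = 1.4967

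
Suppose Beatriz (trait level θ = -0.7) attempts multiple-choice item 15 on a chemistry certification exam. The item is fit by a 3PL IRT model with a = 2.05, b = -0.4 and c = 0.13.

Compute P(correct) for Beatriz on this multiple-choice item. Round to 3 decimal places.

0.435

P(θ) = c + (1 − c) · 1 / (1 + exp(−a(θ − b)))
Exponent: 2.05 × (-0.7 − (-0.4)) = -0.6150
1/(1 + e^{0.6150}) = 0.3509
P = 0.13 + 0.87 × 0.3509 = 0.4353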